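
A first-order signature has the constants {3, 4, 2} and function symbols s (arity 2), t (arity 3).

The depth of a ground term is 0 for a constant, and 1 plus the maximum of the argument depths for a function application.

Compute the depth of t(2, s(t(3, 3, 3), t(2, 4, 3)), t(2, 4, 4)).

3

depth(t(3, 3, 3)) = 1 + max(0, 0, 0) = 1
depth(t(2, 4, 3)) = 1 + max(0, 0, 0) = 1
depth(s(t(3, 3, 3), t(2, 4, 3))) = 1 + max(1, 1) = 2
depth(t(2, 4, 4)) = 1 + max(0, 0, 0) = 1
depth(t(2, s(t(3, 3, 3), t(2, 4, 3)), t(2, 4, 4))) = 1 + max(0, 2, 1) = 3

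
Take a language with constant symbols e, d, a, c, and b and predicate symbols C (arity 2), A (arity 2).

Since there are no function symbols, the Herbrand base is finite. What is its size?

With no function symbols, the Herbrand universe is just the 5 constants.
Ground atoms per predicate: C: 5^2 = 25, A: 5^2 = 25.
Herbrand base size = 25 + 25 = 50.

50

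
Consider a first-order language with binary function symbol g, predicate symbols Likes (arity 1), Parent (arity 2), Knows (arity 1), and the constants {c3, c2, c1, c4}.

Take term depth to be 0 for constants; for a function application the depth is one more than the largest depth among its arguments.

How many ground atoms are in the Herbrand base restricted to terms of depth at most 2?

First count ground terms of depth ≤ 2.
If N_k denotes the number of depth-≤k ground terms, the 4 constants give N_0 = 4, and each function symbol of arity r contributes N_{k-1}^r new terms at level k: N_k = 4 + N_{k-1}^2.
N_0 = 4
N_1 = 4 + 4^2 = 20
N_2 = 4 + 20^2 = 404
So |H| = 404.
Ground atoms are formed by filling each argument slot of a predicate with a term from H, so an r-ary predicate gives |H|^r atoms:
  Likes: 404;  Parent: 404^2 = 163216;  Knows: 404
Total ground atoms: 404 + 163216 + 404 = 164024.

164024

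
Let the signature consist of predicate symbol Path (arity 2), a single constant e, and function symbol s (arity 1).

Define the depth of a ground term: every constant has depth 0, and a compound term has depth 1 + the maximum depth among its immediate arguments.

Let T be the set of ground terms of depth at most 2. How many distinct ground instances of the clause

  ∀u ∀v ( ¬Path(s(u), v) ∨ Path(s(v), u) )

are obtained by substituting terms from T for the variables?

Ground terms of depth ≤ 2:
  Count level by level. With function symbols s/1, the terms of depth ≤ k are the 1 constant together with each function applied to depth-≤(k−1) tuples, so N_k = 1 + N_{k-1}.
  N_0 = 1
  N_1 = 1 + 1 = 2
  N_2 = 1 + 2 = 3
  Explicitly: e, s(e), s(s(e)).
So there are 3 ground terms available for substitution.
The clause has 2 distinct variables (u, v), each appearing in the body. In the free term algebra distinct substitutions yield syntactically distinct ground instances.
Number of ground instances = 3^2 = 9.

9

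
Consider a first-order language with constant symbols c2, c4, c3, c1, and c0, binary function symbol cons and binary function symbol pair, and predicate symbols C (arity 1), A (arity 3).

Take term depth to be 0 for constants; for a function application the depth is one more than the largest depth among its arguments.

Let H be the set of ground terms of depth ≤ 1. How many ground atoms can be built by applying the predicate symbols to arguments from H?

First count ground terms of depth ≤ 1.
Count level by level. With function symbols cons/2, pair/2, the terms of depth ≤ k are the 5 constants together with each function applied to depth-≤(k−1) tuples, so N_k = 5 + N_{k-1}^2 + N_{k-1}^2.
N_0 = 5
N_1 = 5 + 5^2 + 5^2 = 55
So |H| = 55.
Ground atoms are formed by filling each argument slot of a predicate with a term from H, so an r-ary predicate gives |H|^r atoms:
  C: 55;  A: 55^3 = 166375
Total ground atoms: 55 + 166375 = 166430.

166430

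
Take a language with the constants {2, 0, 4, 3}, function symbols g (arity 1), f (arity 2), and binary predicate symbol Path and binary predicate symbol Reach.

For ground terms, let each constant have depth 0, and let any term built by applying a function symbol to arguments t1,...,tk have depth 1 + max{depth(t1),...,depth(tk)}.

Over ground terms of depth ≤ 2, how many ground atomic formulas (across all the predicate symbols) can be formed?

First count ground terms of depth ≤ 2.
Let N_k = |{terms of depth ≤ k}|. Then N_0 = 4 and N_k = 4 + N_{k-1} + N_{k-1}^2 for k ≥ 1 (one summand per function symbol, arity giving the exponent).
N_0 = 4
N_1 = 4 + 4 + 4^2 = 24
N_2 = 4 + 24 + 24^2 = 604
So |H| = 604.
A ground atom is a predicate applied to a tuple of terms from H, so the count is the sum over predicates of |H|^arity:
  Path: 604^2 = 364816;  Reach: 604^2 = 364816
Total ground atoms: 364816 + 364816 = 729632.

729632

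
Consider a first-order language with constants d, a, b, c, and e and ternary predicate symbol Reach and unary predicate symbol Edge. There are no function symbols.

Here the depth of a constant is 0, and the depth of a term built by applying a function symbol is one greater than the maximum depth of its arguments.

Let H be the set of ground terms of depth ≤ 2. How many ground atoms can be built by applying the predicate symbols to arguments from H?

130

First count ground terms of depth ≤ 2.
With no function symbols every ground term is a constant, so there are exactly 5 ground terms at every depth bound.
N_0 = 5
N_1 = 5
N_2 = 5
Explicitly: d, a, b, c, e.
So |H| = 5.
Ground atoms are formed by filling each argument slot of a predicate with a term from H, so an r-ary predicate gives |H|^r atoms:
  Reach: 5^3 = 125;  Edge: 5
Total ground atoms: 125 + 5 = 130.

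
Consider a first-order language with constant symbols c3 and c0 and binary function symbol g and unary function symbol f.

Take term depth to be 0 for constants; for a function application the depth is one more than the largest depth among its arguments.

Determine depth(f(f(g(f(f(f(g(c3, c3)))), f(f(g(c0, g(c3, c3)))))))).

depth(g(c3, c3)) = 1 + max(0, 0) = 1
depth(f(g(c3, c3))) = 1 + depth(g(c3, c3)) = 1 + 1 = 2
depth(f(f(g(c3, c3)))) = 1 + depth(f(g(c3, c3))) = 1 + 2 = 3
depth(f(f(f(g(c3, c3))))) = 1 + depth(f(f(g(c3, c3)))) = 1 + 3 = 4
depth(g(c0, g(c3, c3))) = 1 + max(0, 1) = 2
depth(f(g(c0, g(c3, c3)))) = 1 + depth(g(c0, g(c3, c3))) = 1 + 2 = 3
depth(f(f(g(c0, g(c3, c3))))) = 1 + depth(f(g(c0, g(c3, c3)))) = 1 + 3 = 4
depth(g(f(f(f(g(c3, c3)))), f(f(g(c0, g(c3, c3)))))) = 1 + max(4, 4) = 5
depth(f(g(f(f(f(g(c3, c3)))), f(f(g(c0, g(c3, c3))))))) = 1 + depth(g(f(f(f(g(c3, c3)))), f(f(g(c0, g(c3, c3)))))) = 1 + 5 = 6
depth(f(f(g(f(f(f(g(c3, c3)))), f(f(g(c0, g(c3, c3)))))))) = 1 + depth(f(g(f(f(f(g(c3, c3)))), f(f(g(c0, g(c3, c3))))))) = 1 + 6 = 7

7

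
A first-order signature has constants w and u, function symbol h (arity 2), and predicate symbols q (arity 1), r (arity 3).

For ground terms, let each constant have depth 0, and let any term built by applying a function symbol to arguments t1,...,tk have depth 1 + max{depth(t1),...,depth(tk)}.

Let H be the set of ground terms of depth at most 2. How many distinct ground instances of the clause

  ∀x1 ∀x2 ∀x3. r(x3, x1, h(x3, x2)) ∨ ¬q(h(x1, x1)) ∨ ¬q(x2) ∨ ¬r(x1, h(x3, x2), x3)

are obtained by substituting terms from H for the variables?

Ground terms of depth ≤ 2:
  Let N_k count ground terms of depth at most k. Each non-constant term of depth ≤ k is some function symbol applied to depth-≤(k−1) arguments, giving N_k = 2 + N_{k-1}^2.
  N_0 = 2
  N_1 = 2 + 2^2 = 6
  N_2 = 2 + 6^2 = 38
So there are 38 ground terms available for substitution.
The clause has 3 distinct variables (x1, x2, x3), each appearing in the body. In the free term algebra distinct substitutions yield syntactically distinct ground instances.
Number of ground instances = 38^3 = 54872.

54872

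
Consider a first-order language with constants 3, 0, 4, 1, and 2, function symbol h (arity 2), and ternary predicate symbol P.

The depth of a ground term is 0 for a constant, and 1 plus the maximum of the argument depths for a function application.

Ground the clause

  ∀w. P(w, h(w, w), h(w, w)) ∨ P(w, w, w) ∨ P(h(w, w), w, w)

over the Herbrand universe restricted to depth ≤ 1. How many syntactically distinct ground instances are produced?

30

Ground terms of depth ≤ 1:
  Let N_k count ground terms of depth at most k. Each non-constant term of depth ≤ k is some function symbol applied to depth-≤(k−1) arguments, giving N_k = 5 + N_{k-1}^2.
  N_0 = 5
  N_1 = 5 + 5^2 = 30
So there are 30 ground terms available for substitution.
The variable w ranges independently over the available ground terms, and distinct assignments produce distinct instances.
Number of ground instances = 30.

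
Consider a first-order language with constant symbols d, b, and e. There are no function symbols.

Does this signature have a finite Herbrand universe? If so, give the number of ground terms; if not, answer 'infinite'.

3

There are no function symbols, so every ground term is one of the 3 constants.
The Herbrand universe is {d, b, e}, which is finite with 3 elements.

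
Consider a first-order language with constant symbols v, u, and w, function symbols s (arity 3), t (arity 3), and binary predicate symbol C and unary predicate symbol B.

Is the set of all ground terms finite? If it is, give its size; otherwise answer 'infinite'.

The signature has at least one function symbol (s, arity 3) and at least one constant (v).
Iterating s gives infinitely many distinct ground terms: v, s(v, v, v), s(s(v, v, v), s(v, v, v), s(v, v, v)), ...
So the Herbrand universe is infinite.

infinite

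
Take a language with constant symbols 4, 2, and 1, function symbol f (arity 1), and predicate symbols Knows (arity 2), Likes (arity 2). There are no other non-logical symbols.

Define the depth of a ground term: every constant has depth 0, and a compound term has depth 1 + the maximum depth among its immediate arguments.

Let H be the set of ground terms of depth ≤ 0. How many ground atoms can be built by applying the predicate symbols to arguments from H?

First count ground terms of depth ≤ 0.
If N_k denotes the number of depth-≤k ground terms, the 3 constants give N_0 = 3, and each function symbol of arity r contributes N_{k-1}^r new terms at level k: N_k = 3 + N_{k-1}.
N_0 = 3
Explicitly: 4, 2, 1.
So |H| = 3.
Ground atoms are formed by filling each argument slot of a predicate with a term from H, so an r-ary predicate gives |H|^r atoms:
  Knows: 3^2 = 9;  Likes: 3^2 = 9
Total ground atoms: 9 + 9 = 18.

18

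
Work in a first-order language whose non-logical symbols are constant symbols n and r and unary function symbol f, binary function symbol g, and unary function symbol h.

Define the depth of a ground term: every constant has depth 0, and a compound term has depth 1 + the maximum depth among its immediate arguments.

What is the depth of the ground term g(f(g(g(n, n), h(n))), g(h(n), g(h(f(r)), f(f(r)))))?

5

depth(g(n, n)) = 1 + max(0, 0) = 1
depth(h(n)) = 1 + depth(n) = 1 + 0 = 1
depth(g(g(n, n), h(n))) = 1 + max(1, 1) = 2
depth(f(g(g(n, n), h(n)))) = 1 + depth(g(g(n, n), h(n))) = 1 + 2 = 3
depth(f(r)) = 1 + depth(r) = 1 + 0 = 1
depth(h(f(r))) = 1 + depth(f(r)) = 1 + 1 = 2
depth(f(f(r))) = 1 + depth(f(r)) = 1 + 1 = 2
depth(g(h(f(r)), f(f(r)))) = 1 + max(2, 2) = 3
depth(g(h(n), g(h(f(r)), f(f(r))))) = 1 + max(1, 3) = 4
depth(g(f(g(g(n, n), h(n))), g(h(n), g(h(f(r)), f(f(r)))))) = 1 + max(3, 4) = 5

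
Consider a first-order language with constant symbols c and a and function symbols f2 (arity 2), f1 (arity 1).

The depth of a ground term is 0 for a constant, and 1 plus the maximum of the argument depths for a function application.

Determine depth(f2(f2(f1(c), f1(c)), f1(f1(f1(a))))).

depth(f1(c)) = 1 + depth(c) = 1 + 0 = 1
depth(f2(f1(c), f1(c))) = 1 + max(1, 1) = 2
depth(f1(a)) = 1 + depth(a) = 1 + 0 = 1
depth(f1(f1(a))) = 1 + depth(f1(a)) = 1 + 1 = 2
depth(f1(f1(f1(a)))) = 1 + depth(f1(f1(a))) = 1 + 2 = 3
depth(f2(f2(f1(c), f1(c)), f1(f1(f1(a))))) = 1 + max(2, 3) = 4

4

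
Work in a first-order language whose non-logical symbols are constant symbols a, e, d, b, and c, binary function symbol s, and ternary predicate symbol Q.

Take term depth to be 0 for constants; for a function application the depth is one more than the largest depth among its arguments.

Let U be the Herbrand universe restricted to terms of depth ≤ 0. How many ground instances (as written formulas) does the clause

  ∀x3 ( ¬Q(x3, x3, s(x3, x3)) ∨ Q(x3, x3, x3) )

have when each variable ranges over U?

5

Ground terms of depth ≤ 0:
  Let N_k count ground terms of depth at most k. Each non-constant term of depth ≤ k is some function symbol applied to depth-≤(k−1) arguments, giving N_k = 5 + N_{k-1}^2.
  N_0 = 5
So there are 5 ground terms available for substitution.
The clause has 1 distinct variable (x3), which appears in the body. In the free term algebra distinct substitutions yield syntactically distinct ground instances.
Number of ground instances = 5.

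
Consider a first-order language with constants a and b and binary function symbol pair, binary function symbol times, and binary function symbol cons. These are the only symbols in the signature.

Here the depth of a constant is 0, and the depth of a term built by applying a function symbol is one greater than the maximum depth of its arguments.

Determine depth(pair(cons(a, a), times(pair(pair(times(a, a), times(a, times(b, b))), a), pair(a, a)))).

6

depth(cons(a, a)) = 1 + max(0, 0) = 1
depth(times(a, a)) = 1 + max(0, 0) = 1
depth(times(b, b)) = 1 + max(0, 0) = 1
depth(times(a, times(b, b))) = 1 + max(0, 1) = 2
depth(pair(times(a, a), times(a, times(b, b)))) = 1 + max(1, 2) = 3
depth(pair(pair(times(a, a), times(a, times(b, b))), a)) = 1 + max(3, 0) = 4
depth(pair(a, a)) = 1 + max(0, 0) = 1
depth(times(pair(pair(times(a, a), times(a, times(b, b))), a), pair(a, a))) = 1 + max(4, 1) = 5
depth(pair(cons(a, a), times(pair(pair(times(a, a), times(a, times(b, b))), a), pair(a, a)))) = 1 + max(1, 5) = 6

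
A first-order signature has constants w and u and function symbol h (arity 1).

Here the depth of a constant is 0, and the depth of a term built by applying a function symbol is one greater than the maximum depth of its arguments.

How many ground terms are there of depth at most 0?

2

Let N_k = |{terms of depth ≤ k}|. Then N_0 = 2 and N_k = 2 + N_{k-1} for k ≥ 1 (one summand per function symbol, arity giving the exponent).
N_0 = 2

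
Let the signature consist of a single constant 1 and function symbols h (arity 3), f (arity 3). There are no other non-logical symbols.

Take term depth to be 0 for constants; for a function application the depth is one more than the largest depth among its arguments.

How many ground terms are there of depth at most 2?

55

Write N_k for the number of ground terms of depth ≤ k. A term of depth ≤ k is either a constant or a function symbol applied to arguments of depth ≤ k−1, so N_k = 1 + N_{k-1}^3 + N_{k-1}^3.
N_0 = 1
N_1 = 1 + 1^3 + 1^3 = 3
N_2 = 1 + 3^3 + 3^3 = 55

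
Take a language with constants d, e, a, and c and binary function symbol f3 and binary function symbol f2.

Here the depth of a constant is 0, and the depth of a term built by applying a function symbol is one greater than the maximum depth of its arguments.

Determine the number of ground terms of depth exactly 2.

2560

Count level by level. With function symbols f3/2, f2/2, the terms of depth ≤ k are the 4 constants together with each function applied to depth-≤(k−1) tuples, so N_k = 4 + N_{k-1}^2 + N_{k-1}^2.
N_0 = 4
N_1 = 4 + 4^2 + 4^2 = 36
N_2 = 4 + 36^2 + 36^2 = 2596
Terms of depth exactly 2: N_2 − N_1 = 2596 − 36 = 2560.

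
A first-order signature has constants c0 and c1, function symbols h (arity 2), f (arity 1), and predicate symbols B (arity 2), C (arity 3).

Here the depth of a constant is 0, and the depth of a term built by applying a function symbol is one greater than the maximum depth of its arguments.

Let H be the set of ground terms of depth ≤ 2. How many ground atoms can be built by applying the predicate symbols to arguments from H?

First count ground terms of depth ≤ 2.
Let N_k = |{terms of depth ≤ k}|. Then N_0 = 2 and N_k = 2 + N_{k-1}^2 + N_{k-1} for k ≥ 1 (one summand per function symbol, arity giving the exponent).
N_0 = 2
N_1 = 2 + 2^2 + 2 = 8
N_2 = 2 + 8^2 + 8 = 74
So |H| = 74.
Ground atoms are formed by filling each argument slot of a predicate with a term from H, so an r-ary predicate gives |H|^r atoms:
  B: 74^2 = 5476;  C: 74^3 = 405224
Total ground atoms: 5476 + 405224 = 410700.

410700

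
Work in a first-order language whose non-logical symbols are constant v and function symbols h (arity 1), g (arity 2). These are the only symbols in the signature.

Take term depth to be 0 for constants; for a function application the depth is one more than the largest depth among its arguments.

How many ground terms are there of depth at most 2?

Write N_k for the number of ground terms of depth ≤ k. A term of depth ≤ k is either a constant or a function symbol applied to arguments of depth ≤ k−1, so N_k = 1 + N_{k-1} + N_{k-1}^2.
N_0 = 1
N_1 = 1 + 1 + 1^2 = 3
N_2 = 1 + 3 + 3^2 = 13

13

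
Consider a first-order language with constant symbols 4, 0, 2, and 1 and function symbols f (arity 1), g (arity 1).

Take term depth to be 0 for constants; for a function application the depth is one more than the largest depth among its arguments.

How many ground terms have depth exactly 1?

8

Write N_k for the number of ground terms of depth ≤ k. A term of depth ≤ k is either a constant or a function symbol applied to arguments of depth ≤ k−1, so N_k = 4 + N_{k-1} + N_{k-1}.
N_0 = 4
N_1 = 4 + 4 + 4 = 12
Terms of depth exactly 1: N_1 − N_0 = 12 − 4 = 8.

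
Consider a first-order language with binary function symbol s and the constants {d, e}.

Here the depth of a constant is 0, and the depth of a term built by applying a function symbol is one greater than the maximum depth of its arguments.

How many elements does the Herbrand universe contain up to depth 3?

Count level by level. With function symbols s/2, the terms of depth ≤ k are the 2 constants together with each function applied to depth-≤(k−1) tuples, so N_k = 2 + N_{k-1}^2.
N_0 = 2
N_1 = 2 + 2^2 = 6
N_2 = 2 + 6^2 = 38
N_3 = 2 + 38^2 = 1446

1446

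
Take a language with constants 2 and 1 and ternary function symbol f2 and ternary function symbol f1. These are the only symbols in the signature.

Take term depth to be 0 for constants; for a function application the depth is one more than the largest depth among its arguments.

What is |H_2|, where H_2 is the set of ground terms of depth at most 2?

If N_k denotes the number of depth-≤k ground terms, the 2 constants give N_0 = 2, and each function symbol of arity r contributes N_{k-1}^r new terms at level k: N_k = 2 + N_{k-1}^3 + N_{k-1}^3.
N_0 = 2
N_1 = 2 + 2^3 + 2^3 = 18
N_2 = 2 + 18^3 + 18^3 = 11666

11666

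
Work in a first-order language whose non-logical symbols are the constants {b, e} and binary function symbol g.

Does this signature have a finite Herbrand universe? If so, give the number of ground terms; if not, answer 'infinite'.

infinite

The signature has at least one function symbol (g, arity 2) and at least one constant (b).
Iterating g gives infinitely many distinct ground terms: b, g(b, b), g(g(b, b), g(b, b)), ...
So the Herbrand universe is infinite.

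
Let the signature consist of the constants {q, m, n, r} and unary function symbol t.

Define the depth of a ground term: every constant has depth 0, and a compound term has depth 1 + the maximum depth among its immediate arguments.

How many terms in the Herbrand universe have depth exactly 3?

4

If N_k denotes the number of depth-≤k ground terms, the 4 constants give N_0 = 4, and each function symbol of arity r contributes N_{k-1}^r new terms at level k: N_k = 4 + N_{k-1}.
N_0 = 4
N_1 = 4 + 4 = 8
N_2 = 4 + 8 = 12
N_3 = 4 + 12 = 16
Terms of depth exactly 3: N_3 − N_2 = 16 − 12 = 4.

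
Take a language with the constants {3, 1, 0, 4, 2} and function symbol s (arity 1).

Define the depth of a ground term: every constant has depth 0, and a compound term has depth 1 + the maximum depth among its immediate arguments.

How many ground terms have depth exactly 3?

Let N_k count ground terms of depth at most k. Each non-constant term of depth ≤ k is some function symbol applied to depth-≤(k−1) arguments, giving N_k = 5 + N_{k-1}.
N_0 = 5
N_1 = 5 + 5 = 10
N_2 = 5 + 10 = 15
N_3 = 5 + 15 = 20
Terms of depth exactly 3: N_3 − N_2 = 20 − 15 = 5.

5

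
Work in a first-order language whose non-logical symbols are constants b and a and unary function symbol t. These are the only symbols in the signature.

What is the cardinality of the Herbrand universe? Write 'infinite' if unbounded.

infinite

The signature has at least one function symbol (t, arity 1) and at least one constant (b).
Iterating t gives infinitely many distinct ground terms: b, t(b), t(t(b)), ...
So the Herbrand universe is infinite.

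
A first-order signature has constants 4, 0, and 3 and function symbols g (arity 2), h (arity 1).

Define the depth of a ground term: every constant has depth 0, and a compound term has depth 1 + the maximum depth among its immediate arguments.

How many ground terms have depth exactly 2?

228

Let N_k count ground terms of depth at most k. Each non-constant term of depth ≤ k is some function symbol applied to depth-≤(k−1) arguments, giving N_k = 3 + N_{k-1}^2 + N_{k-1}.
N_0 = 3
N_1 = 3 + 3^2 + 3 = 15
N_2 = 3 + 15^2 + 15 = 243
Terms of depth exactly 2: N_2 − N_1 = 243 − 15 = 228.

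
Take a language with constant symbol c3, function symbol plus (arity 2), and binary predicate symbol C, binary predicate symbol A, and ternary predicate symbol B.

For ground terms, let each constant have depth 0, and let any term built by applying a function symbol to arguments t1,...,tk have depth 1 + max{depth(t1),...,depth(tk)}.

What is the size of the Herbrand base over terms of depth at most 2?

175

First count ground terms of depth ≤ 2.
Let N_k count ground terms of depth at most k. Each non-constant term of depth ≤ k is some function symbol applied to depth-≤(k−1) arguments, giving N_k = 1 + N_{k-1}^2.
N_0 = 1
N_1 = 1 + 1^2 = 2
N_2 = 1 + 2^2 = 5
Explicitly: c3, plus(c3, c3), plus(c3, plus(c3, c3)), plus(plus(c3, c3), c3), plus(plus(c3, c3), plus(c3, c3)).
So |H| = 5.
A ground atom is a predicate applied to a tuple of terms from H, so the count is the sum over predicates of |H|^arity:
  C: 5^2 = 25;  A: 5^2 = 25;  B: 5^3 = 125
Total ground atoms: 25 + 25 + 125 = 175.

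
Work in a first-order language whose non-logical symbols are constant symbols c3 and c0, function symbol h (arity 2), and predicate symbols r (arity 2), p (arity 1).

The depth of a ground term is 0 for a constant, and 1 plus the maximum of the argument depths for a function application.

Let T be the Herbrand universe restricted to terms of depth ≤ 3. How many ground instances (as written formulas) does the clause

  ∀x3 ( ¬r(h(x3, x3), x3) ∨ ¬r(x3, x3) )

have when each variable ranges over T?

Ground terms of depth ≤ 3:
  Let N_k count ground terms of depth at most k. Each non-constant term of depth ≤ k is some function symbol applied to depth-≤(k−1) arguments, giving N_k = 2 + N_{k-1}^2.
  N_0 = 2
  N_1 = 2 + 2^2 = 6
  N_2 = 2 + 6^2 = 38
  N_3 = 2 + 38^2 = 1446
So there are 1446 ground terms available for substitution.
The body mentions the single quantified variable x3; since ground terms form a free algebra, no two substitutions collapse to the same formula.
Number of ground instances = 1446.

1446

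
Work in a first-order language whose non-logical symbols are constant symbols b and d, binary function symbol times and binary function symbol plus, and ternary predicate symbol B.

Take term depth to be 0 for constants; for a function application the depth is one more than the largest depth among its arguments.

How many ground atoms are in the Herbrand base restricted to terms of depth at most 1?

1000

First count ground terms of depth ≤ 1.
If N_k denotes the number of depth-≤k ground terms, the 2 constants give N_0 = 2, and each function symbol of arity r contributes N_{k-1}^r new terms at level k: N_k = 2 + N_{k-1}^2 + N_{k-1}^2.
N_0 = 2
N_1 = 2 + 2^2 + 2^2 = 10
So |H| = 10.
Each predicate of arity r yields |H|^r ground atoms (one per choice of an r-tuple from H):
  B: 10^3 = 1000
Total ground atoms: 1000.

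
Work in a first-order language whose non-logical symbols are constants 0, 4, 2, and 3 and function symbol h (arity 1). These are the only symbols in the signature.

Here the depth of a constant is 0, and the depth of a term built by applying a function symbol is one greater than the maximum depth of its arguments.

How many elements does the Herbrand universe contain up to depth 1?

8

Let N_k count ground terms of depth at most k. Each non-constant term of depth ≤ k is some function symbol applied to depth-≤(k−1) arguments, giving N_k = 4 + N_{k-1}.
N_0 = 4
N_1 = 4 + 4 = 8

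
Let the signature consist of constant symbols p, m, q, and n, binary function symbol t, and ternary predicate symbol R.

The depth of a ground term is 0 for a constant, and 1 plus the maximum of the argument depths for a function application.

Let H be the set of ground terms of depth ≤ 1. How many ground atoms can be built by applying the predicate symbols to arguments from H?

First count ground terms of depth ≤ 1.
Let N_k count ground terms of depth at most k. Each non-constant term of depth ≤ k is some function symbol applied to depth-≤(k−1) arguments, giving N_k = 4 + N_{k-1}^2.
N_0 = 4
N_1 = 4 + 4^2 = 20
So |H| = 20.
A ground atom is a predicate applied to a tuple of terms from H, so the count is the sum over predicates of |H|^arity:
  R: 20^3 = 8000
Total ground atoms: 8000.

8000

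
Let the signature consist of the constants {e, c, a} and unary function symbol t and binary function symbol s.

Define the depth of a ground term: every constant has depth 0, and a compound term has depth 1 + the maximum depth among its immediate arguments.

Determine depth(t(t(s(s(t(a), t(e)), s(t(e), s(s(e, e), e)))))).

depth(t(a)) = 1 + depth(a) = 1 + 0 = 1
depth(t(e)) = 1 + depth(e) = 1 + 0 = 1
depth(s(t(a), t(e))) = 1 + max(1, 1) = 2
depth(s(e, e)) = 1 + max(0, 0) = 1
depth(s(s(e, e), e)) = 1 + max(1, 0) = 2
depth(s(t(e), s(s(e, e), e))) = 1 + max(1, 2) = 3
depth(s(s(t(a), t(e)), s(t(e), s(s(e, e), e)))) = 1 + max(2, 3) = 4
depth(t(s(s(t(a), t(e)), s(t(e), s(s(e, e), e))))) = 1 + depth(s(s(t(a), t(e)), s(t(e), s(s(e, e), e)))) = 1 + 4 = 5
depth(t(t(s(s(t(a), t(e)), s(t(e), s(s(e, e), e)))))) = 1 + depth(t(s(s(t(a), t(e)), s(t(e), s(s(e, e), e))))) = 1 + 5 = 6

6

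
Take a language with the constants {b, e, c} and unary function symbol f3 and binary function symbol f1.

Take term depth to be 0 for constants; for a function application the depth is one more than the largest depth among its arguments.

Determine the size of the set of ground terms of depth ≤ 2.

If N_k denotes the number of depth-≤k ground terms, the 3 constants give N_0 = 3, and each function symbol of arity r contributes N_{k-1}^r new terms at level k: N_k = 3 + N_{k-1} + N_{k-1}^2.
N_0 = 3
N_1 = 3 + 3 + 3^2 = 15
N_2 = 3 + 15 + 15^2 = 243

243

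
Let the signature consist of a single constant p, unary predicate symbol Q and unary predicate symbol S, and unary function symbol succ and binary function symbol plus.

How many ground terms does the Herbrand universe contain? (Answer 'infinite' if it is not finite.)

The signature has at least one function symbol (succ, arity 1) and at least one constant (p).
Iterating succ gives infinitely many distinct ground terms: p, succ(p), succ(succ(p)), ...
So the Herbrand universe is infinite.

infinite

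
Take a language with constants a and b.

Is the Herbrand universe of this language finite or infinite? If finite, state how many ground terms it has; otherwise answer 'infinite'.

There are no function symbols, so every ground term is one of the 2 constants.
The Herbrand universe is {a, b}, which is finite with 2 elements.

2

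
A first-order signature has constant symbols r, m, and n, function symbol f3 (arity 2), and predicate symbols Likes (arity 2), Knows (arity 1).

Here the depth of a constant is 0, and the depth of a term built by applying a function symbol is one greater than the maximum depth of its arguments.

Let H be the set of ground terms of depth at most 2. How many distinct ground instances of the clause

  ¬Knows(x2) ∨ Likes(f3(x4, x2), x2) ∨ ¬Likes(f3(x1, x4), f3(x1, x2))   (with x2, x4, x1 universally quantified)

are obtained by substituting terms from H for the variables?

3176523

Ground terms of depth ≤ 2:
  Let N_k = |{terms of depth ≤ k}|. Then N_0 = 3 and N_k = 3 + N_{k-1}^2 for k ≥ 1 (one summand per function symbol, arity giving the exponent).
  N_0 = 3
  N_1 = 3 + 3^2 = 12
  N_2 = 3 + 12^2 = 147
So there are 147 ground terms available for substitution.
The clause has 3 distinct variables (x2, x4, x1), each appearing in the body. In the free term algebra distinct substitutions yield syntactically distinct ground instances.
Number of ground instances = 147^3 = 3176523.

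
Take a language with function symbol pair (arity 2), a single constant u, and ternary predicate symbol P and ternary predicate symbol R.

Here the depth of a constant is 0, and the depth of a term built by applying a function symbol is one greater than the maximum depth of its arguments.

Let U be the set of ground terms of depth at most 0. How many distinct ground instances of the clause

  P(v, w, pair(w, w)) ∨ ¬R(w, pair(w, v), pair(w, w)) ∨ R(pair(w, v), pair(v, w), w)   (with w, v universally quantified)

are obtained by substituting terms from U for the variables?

1

Ground terms of depth ≤ 0:
  Write N_k for the number of ground terms of depth ≤ k. A term of depth ≤ k is either a constant or a function symbol applied to arguments of depth ≤ k−1, so N_k = 1 + N_{k-1}^2.
  N_0 = 1
So there is exactly 1 ground term available for substitution.
There are 2 variables to instantiate (w, v), each occurring in at least one literal, so different choices give different ground instances.
Number of ground instances = 1^2 = 1.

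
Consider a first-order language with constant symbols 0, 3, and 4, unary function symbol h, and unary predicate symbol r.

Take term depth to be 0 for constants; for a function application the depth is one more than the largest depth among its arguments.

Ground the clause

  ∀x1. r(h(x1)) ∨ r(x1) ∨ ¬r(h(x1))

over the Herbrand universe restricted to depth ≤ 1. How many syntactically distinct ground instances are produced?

Ground terms of depth ≤ 1:
  Let N_k = |{terms of depth ≤ k}|. Then N_0 = 3 and N_k = 3 + N_{k-1} for k ≥ 1 (one summand per function symbol, arity giving the exponent).
  N_0 = 3
  N_1 = 3 + 3 = 6
So there are 6 ground terms available for substitution.
The body mentions the single quantified variable x1; since ground terms form a free algebra, no two substitutions collapse to the same formula.
Number of ground instances = 6.

6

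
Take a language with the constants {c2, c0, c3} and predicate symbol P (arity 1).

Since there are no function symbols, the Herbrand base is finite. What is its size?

3

With no function symbols, the Herbrand universe is just the 3 constants.
Ground atoms per predicate: P: 3.
Herbrand base size = 3 = 3.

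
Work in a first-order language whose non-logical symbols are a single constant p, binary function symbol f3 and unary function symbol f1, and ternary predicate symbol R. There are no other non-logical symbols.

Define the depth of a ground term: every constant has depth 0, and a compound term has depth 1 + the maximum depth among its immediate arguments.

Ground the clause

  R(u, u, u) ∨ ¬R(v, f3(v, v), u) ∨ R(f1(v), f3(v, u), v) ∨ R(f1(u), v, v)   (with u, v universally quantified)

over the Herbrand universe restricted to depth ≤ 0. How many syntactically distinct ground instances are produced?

1

Ground terms of depth ≤ 0:
  If N_k denotes the number of depth-≤k ground terms, the 1 constant gives N_0 = 1, and each function symbol of arity r contributes N_{k-1}^r new terms at level k: N_k = 1 + N_{k-1}^2 + N_{k-1}.
  N_0 = 1
  Explicitly: p.
So there is exactly 1 ground term available for substitution.
There are 2 variables to instantiate (u, v), each occurring in at least one literal, so different choices give different ground instances.
Number of ground instances = 1^2 = 1.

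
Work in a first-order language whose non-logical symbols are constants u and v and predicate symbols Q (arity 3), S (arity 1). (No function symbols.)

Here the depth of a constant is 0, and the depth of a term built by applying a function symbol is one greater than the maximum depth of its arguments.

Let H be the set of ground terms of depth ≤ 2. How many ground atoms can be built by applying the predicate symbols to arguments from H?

10

First count ground terms of depth ≤ 2.
With no function symbols every ground term is a constant, so there are exactly 2 ground terms at every depth bound.
N_0 = 2
N_1 = 2
N_2 = 2
Explicitly: u, v.
So |H| = 2.
Ground atoms are formed by filling each argument slot of a predicate with a term from H, so an r-ary predicate gives |H|^r atoms:
  Q: 2^3 = 8;  S: 2
Total ground atoms: 8 + 2 = 10.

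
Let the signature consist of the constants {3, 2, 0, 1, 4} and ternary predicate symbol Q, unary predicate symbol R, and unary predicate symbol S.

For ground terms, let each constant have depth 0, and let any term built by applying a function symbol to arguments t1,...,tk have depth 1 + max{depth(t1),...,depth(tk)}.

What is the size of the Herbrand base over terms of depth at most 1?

135

First count ground terms of depth ≤ 1.
With no function symbols every ground term is a constant, so there are exactly 5 ground terms at every depth bound.
N_0 = 5
N_1 = 5
Explicitly: 3, 2, 0, 1, 4.
So |H| = 5.
Each predicate of arity r yields |H|^r ground atoms (one per choice of an r-tuple from H):
  Q: 5^3 = 125;  R: 5;  S: 5
Total ground atoms: 125 + 5 + 5 = 135.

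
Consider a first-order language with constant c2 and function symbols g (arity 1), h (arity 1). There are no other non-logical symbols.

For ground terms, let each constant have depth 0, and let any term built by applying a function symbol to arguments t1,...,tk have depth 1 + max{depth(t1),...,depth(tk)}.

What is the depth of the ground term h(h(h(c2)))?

depth(h(c2)) = 1 + depth(c2) = 1 + 0 = 1
depth(h(h(c2))) = 1 + depth(h(c2)) = 1 + 1 = 2
depth(h(h(h(c2)))) = 1 + depth(h(h(c2))) = 1 + 2 = 3

3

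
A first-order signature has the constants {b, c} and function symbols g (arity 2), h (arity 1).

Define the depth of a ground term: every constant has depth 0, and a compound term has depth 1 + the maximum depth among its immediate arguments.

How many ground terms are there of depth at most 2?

Let N_k count ground terms of depth at most k. Each non-constant term of depth ≤ k is some function symbol applied to depth-≤(k−1) arguments, giving N_k = 2 + N_{k-1}^2 + N_{k-1}.
N_0 = 2
N_1 = 2 + 2^2 + 2 = 8
N_2 = 2 + 8^2 + 8 = 74

74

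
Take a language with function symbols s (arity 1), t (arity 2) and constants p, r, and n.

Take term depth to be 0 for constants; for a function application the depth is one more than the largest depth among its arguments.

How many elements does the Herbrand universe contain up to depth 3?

Let N_k = |{terms of depth ≤ k}|. Then N_0 = 3 and N_k = 3 + N_{k-1} + N_{k-1}^2 for k ≥ 1 (one summand per function symbol, arity giving the exponent).
N_0 = 3
N_1 = 3 + 3 + 3^2 = 15
N_2 = 3 + 15 + 15^2 = 243
N_3 = 3 + 243 + 243^2 = 59295

59295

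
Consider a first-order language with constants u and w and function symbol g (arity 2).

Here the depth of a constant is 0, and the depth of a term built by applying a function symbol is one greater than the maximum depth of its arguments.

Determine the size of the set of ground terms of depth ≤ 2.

Let N_k = |{terms of depth ≤ k}|. Then N_0 = 2 and N_k = 2 + N_{k-1}^2 for k ≥ 1 (one summand per function symbol, arity giving the exponent).
N_0 = 2
N_1 = 2 + 2^2 = 6
N_2 = 2 + 6^2 = 38

38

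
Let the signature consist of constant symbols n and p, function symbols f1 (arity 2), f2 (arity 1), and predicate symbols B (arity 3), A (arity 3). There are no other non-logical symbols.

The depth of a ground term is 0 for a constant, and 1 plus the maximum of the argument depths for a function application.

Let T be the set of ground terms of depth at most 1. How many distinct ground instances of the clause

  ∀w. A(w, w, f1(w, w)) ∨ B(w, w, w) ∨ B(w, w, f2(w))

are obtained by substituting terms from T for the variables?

8

Ground terms of depth ≤ 1:
  Let N_k = |{terms of depth ≤ k}|. Then N_0 = 2 and N_k = 2 + N_{k-1}^2 + N_{k-1} for k ≥ 1 (one summand per function symbol, arity giving the exponent).
  N_0 = 2
  N_1 = 2 + 2^2 + 2 = 8
  Explicitly: n, p, f1(n, n), f1(n, p), f1(p, n), f1(p, p), f2(n), f2(p).
So there are 8 ground terms available for substitution.
There is 1 variable to instantiate (w),  occurring in at least one literal, so different choices give different ground instances.
Number of ground instances = 8.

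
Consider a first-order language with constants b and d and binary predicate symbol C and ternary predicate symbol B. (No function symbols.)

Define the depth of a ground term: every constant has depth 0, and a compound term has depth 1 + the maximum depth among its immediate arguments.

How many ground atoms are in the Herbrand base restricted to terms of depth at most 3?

12

First count ground terms of depth ≤ 3.
With no function symbols every ground term is a constant, so there are exactly 2 ground terms at every depth bound.
N_0 = 2
N_1 = 2
N_2 = 2
N_3 = 2
So |H| = 2.
A ground atom is a predicate applied to a tuple of terms from H, so the count is the sum over predicates of |H|^arity:
  C: 2^2 = 4;  B: 2^3 = 8
Total ground atoms: 4 + 8 = 12.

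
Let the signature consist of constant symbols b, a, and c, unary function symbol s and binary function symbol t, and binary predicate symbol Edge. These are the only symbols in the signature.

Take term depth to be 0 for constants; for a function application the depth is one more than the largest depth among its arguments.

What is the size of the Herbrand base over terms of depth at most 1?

225

First count ground terms of depth ≤ 1.
If N_k denotes the number of depth-≤k ground terms, the 3 constants give N_0 = 3, and each function symbol of arity r contributes N_{k-1}^r new terms at level k: N_k = 3 + N_{k-1} + N_{k-1}^2.
N_0 = 3
N_1 = 3 + 3 + 3^2 = 15
So |H| = 15.
A ground atom is a predicate applied to a tuple of terms from H, so the count is the sum over predicates of |H|^arity:
  Edge: 15^2 = 225
Total ground atoms: 225.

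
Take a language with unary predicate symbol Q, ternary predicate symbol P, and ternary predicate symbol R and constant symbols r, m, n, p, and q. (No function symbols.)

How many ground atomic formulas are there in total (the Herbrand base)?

255

With no function symbols, the Herbrand universe is just the 5 constants.
Ground atoms per predicate: Q: 5, P: 5^3 = 125, R: 5^3 = 125.
Herbrand base size = 5 + 125 + 125 = 255.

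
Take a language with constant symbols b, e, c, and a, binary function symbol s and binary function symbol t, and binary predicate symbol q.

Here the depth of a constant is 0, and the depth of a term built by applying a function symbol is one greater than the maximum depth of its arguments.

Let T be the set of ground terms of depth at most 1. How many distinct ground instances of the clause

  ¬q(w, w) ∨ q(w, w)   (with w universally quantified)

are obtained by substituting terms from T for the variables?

36

Ground terms of depth ≤ 1:
  Let N_k = |{terms of depth ≤ k}|. Then N_0 = 4 and N_k = 4 + N_{k-1}^2 + N_{k-1}^2 for k ≥ 1 (one summand per function symbol, arity giving the exponent).
  N_0 = 4
  N_1 = 4 + 4^2 + 4^2 = 36
So there are 36 ground terms available for substitution.
The body mentions the single quantified variable w; since ground terms form a free algebra, no two substitutions collapse to the same formula.
Number of ground instances = 36.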